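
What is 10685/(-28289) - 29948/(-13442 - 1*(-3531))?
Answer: 741299937/280372279 ≈ 2.6440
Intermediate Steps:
10685/(-28289) - 29948/(-13442 - 1*(-3531)) = 10685*(-1/28289) - 29948/(-13442 + 3531) = -10685/28289 - 29948/(-9911) = -10685/28289 - 29948*(-1/9911) = -10685/28289 + 29948/9911 = 741299937/280372279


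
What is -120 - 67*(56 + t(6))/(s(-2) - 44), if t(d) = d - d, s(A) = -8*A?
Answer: 14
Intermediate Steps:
t(d) = 0
-120 - 67*(56 + t(6))/(s(-2) - 44) = -120 - 67*(56 + 0)/(-8*(-2) - 44) = -120 - 3752/(16 - 44) = -120 - 3752/(-28) = -120 - 3752*(-1)/28 = -120 - 67*(-2) = -120 + 134 = 14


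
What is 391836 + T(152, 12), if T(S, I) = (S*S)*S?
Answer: 3903644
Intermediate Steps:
T(S, I) = S³ (T(S, I) = S²*S = S³)
391836 + T(152, 12) = 391836 + 152³ = 391836 + 3511808 = 3903644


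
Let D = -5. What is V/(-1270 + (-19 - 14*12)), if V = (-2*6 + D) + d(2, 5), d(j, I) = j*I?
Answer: 7/1457 ≈ 0.0048044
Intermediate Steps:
d(j, I) = I*j
V = -7 (V = (-2*6 - 5) + 5*2 = (-12 - 5) + 10 = -17 + 10 = -7)
V/(-1270 + (-19 - 14*12)) = -7/(-1270 + (-19 - 14*12)) = -7/(-1270 + (-19 - 168)) = -7/(-1270 - 187) = -7/(-1457) = -7*(-1/1457) = 7/1457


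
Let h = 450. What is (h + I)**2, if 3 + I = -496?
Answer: 2401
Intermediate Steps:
I = -499 (I = -3 - 496 = -499)
(h + I)**2 = (450 - 499)**2 = (-49)**2 = 2401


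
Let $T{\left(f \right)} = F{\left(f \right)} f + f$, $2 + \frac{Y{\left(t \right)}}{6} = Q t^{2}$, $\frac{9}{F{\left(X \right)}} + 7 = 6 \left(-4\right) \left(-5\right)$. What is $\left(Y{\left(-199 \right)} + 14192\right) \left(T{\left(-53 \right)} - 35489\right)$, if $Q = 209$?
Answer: $- \frac{199526031525982}{113} \approx -1.7657 \cdot 10^{12}$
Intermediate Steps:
$F{\left(X \right)} = \frac{9}{113}$ ($F{\left(X \right)} = \frac{9}{-7 + 6 \left(-4\right) \left(-5\right)} = \frac{9}{-7 - -120} = \frac{9}{-7 + 120} = \frac{9}{113}$)
$Y{\left(t \right)} = -12 + 1254 t^{2}$ ($Y{\left(t \right)} = -12 + 6 \cdot 209 t^{2} = -12 + 1254 t^{2}$)
$T{\left(f \right)} = \frac{122 f}{113}$ ($T{\left(f \right)} = \frac{9 f}{113} + f = \frac{122 f}{113}$)
$\left(Y{\left(-199 \right)} + 14192\right) \left(T{\left(-53 \right)} - 35489\right) = \left(\left(-12 + 1254 \left(-199\right)^{2}\right) + 14192\right) \left(\frac{122}{113} \left(-53\right) - 35489\right) = \left(\left(-12 + 1254 \cdot 39601\right) + 14192\right) \left(- \frac{6466}{113} - 35489\right) = \left(\left(-12 + 49659654\right) + 14192\right) \left(- \frac{4016723}{113}\right) = \left(49659642 + 14192\right) \left(- \frac{4016723}{113}\right) = 49673834 \left(- \frac{4016723}{113}\right) = - \frac{199526031525982}{113}$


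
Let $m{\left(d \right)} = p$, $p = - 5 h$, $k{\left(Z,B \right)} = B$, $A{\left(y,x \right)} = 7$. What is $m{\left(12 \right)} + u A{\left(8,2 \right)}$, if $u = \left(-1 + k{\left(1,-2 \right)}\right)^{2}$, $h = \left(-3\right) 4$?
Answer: $123$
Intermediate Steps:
$h = -12$
$p = 60$ ($p = \left(-5\right) \left(-12\right) = 60$)
$u = 9$ ($u = \left(-1 - 2\right)^{2} = \left(-3\right)^{2} = 9$)
$m{\left(d \right)} = 60$
$m{\left(12 \right)} + u A{\left(8,2 \right)} = 60 + 9 \cdot 7 = 60 + 63 = 123$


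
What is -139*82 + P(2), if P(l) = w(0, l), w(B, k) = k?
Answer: -11396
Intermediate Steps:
P(l) = l
-139*82 + P(2) = -139*82 + 2 = -11398 + 2 = -11396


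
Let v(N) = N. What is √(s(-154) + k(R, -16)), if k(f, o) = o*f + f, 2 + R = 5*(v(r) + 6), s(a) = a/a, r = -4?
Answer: I*√119 ≈ 10.909*I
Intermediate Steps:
s(a) = 1
R = 8 (R = -2 + 5*(-4 + 6) = -2 + 5*2 = -2 + 10 = 8)
k(f, o) = f + f*o (k(f, o) = f*o + f = f + f*o)
√(s(-154) + k(R, -16)) = √(1 + 8*(1 - 16)) = √(1 + 8*(-15)) = √(1 - 120) = √(-119) = I*√119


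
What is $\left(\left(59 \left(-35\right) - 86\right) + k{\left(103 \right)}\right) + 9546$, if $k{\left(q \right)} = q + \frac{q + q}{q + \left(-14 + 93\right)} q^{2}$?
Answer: $\frac{1775045}{91} \approx 19506.0$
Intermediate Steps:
$k{\left(q \right)} = q + \frac{2 q^{3}}{79 + q}$ ($k{\left(q \right)} = q + \frac{2 q}{q + 79} q^{2} = q + \frac{2 q}{79 + q} q^{2} = q + \frac{2 q^{3}}{79 + q}$)
$\left(\left(59 \left(-35\right) - 86\right) + k{\left(103 \right)}\right) + 9546 = \left(\left(59 \left(-35\right) - 86\right) + \frac{103 \left(79 + 103 + 2 \cdot 103^{2}\right)}{79 + 103}\right) + 9546 = \left(\left(-2065 - 86\right) + \frac{103 \left(79 + 103 + 2 \cdot 10609\right)}{182}\right) + 9546 = \left(-2151 + 103 \cdot \frac{1}{182} \left(79 + 103 + 21218\right)\right) + 9546 = \left(-2151 + 103 \cdot \frac{1}{182} \cdot 21400\right) + 9546 = \left(-2151 + \frac{1102100}{91}\right) + 9546 = \frac{906359}{91} + 9546 = \frac{1775045}{91}$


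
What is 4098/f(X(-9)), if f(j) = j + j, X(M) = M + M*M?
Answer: 683/24 ≈ 28.458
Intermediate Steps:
X(M) = M + M²
f(j) = 2*j
4098/f(X(-9)) = 4098/((2*(-9*(1 - 9)))) = 4098/((2*(-9*(-8)))) = 4098/((2*72)) = 4098/144 = 4098*(1/144) = 683/24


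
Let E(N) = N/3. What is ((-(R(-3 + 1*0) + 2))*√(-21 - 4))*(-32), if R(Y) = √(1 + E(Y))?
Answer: 320*I ≈ 320.0*I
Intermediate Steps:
E(N) = N/3 (E(N) = N*(⅓) = N/3)
R(Y) = √(1 + Y/3)
((-(R(-3 + 1*0) + 2))*√(-21 - 4))*(-32) = ((-(√(9 + 3*(-3 + 1*0))/3 + 2))*√(-21 - 4))*(-32) = ((-(√(9 + 3*(-3 + 0))/3 + 2))*√(-25))*(-32) = ((-(√(9 + 3*(-3))/3 + 2))*(5*I))*(-32) = ((-(√(9 - 9)/3 + 2))*(5*I))*(-32) = ((-(√0/3 + 2))*(5*I))*(-32) = ((-((⅓)*0 + 2))*(5*I))*(-32) = ((-(0 + 2))*(5*I))*(-32) = ((-1*2)*(5*I))*(-32) = -10*I*(-32) = 320*I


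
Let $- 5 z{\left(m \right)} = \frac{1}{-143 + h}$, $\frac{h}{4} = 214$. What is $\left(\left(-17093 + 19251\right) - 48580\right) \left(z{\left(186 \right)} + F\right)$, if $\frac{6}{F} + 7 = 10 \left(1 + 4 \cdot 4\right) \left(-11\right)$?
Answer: $\frac{1080100674}{6691505} \approx 161.41$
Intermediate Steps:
$h = 856$ ($h = 4 \cdot 214 = 856$)
$z{\left(m \right)} = - \frac{1}{3565}$ ($z{\left(m \right)} = - \frac{1}{5 \left(-143 + 856\right)} = - \frac{1}{5 \cdot 713} = \left(- \frac{1}{5}\right) \frac{1}{713} = - \frac{1}{3565}$)
$F = - \frac{6}{1877}$ ($F = \frac{6}{-7 + 10 \left(1 + 4 \cdot 4\right) \left(-11\right)} = \frac{6}{-7 + 10 \left(1 + 16\right) \left(-11\right)} = \frac{6}{-7 + 10 \cdot 17 \left(-11\right)} = \frac{6}{-7 + 170 \left(-11\right)} = \frac{6}{-7 - 1870} = \frac{6}{-1877} = 6 \left(- \frac{1}{1877}\right) = - \frac{6}{1877} \approx -0.0031966$)
$\left(\left(-17093 + 19251\right) - 48580\right) \left(z{\left(186 \right)} + F\right) = \left(\left(-17093 + 19251\right) - 48580\right) \left(- \frac{1}{3565} - \frac{6}{1877}\right) = \left(2158 - 48580\right) \left(- \frac{23267}{6691505}\right) = \left(-46422\right) \left(- \frac{23267}{6691505}\right) = \frac{1080100674}{6691505}$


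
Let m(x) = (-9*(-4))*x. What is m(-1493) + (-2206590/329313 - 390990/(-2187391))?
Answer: -416358418924928/7745551531 ≈ -53755.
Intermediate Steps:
m(x) = 36*x
m(-1493) + (-2206590/329313 - 390990/(-2187391)) = 36*(-1493) + (-2206590/329313 - 390990/(-2187391)) = -53748 + (-2206590*1/329313 - 390990*(-1/2187391)) = -53748 + (-735530/109771 + 390990/2187391) = -53748 - 50515236740/7745551531 = -416358418924928/7745551531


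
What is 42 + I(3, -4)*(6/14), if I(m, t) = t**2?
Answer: 342/7 ≈ 48.857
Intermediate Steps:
42 + I(3, -4)*(6/14) = 42 + (-4)**2*(6/14) = 42 + 16*((1/14)*6) = 42 + 16*(3/7) = 42 + 48/7 = 342/7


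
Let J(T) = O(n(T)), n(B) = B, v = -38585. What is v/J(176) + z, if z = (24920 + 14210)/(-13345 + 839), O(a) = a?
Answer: -18824265/84656 ≈ -222.36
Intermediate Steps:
J(T) = T
z = -1505/481 (z = 39130/(-12506) = 39130*(-1/12506) = -1505/481 ≈ -3.1289)
v/J(176) + z = -38585/176 - 1505/481 = -18824265/84656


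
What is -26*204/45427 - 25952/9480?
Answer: -153650428/53830995 ≈ -2.8543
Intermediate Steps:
-26*204/45427 - 25952/9480 = -5304*1/45427 - 25952*1/9480 = -5304/45427 - 3244/1185 = -153650428/53830995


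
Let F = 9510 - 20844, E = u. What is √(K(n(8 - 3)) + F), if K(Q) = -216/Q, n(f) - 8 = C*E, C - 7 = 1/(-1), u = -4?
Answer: I*√45282/2 ≈ 106.4*I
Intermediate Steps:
E = -4
C = 6 (C = 7 + 1/(-1) = 7 - 1 = 6)
n(f) = -16 (n(f) = 8 + 6*(-4) = 8 - 24 = -16)
F = -11334
√(K(n(8 - 3)) + F) = √(-216/(-16) - 11334) = √(-216*(-1/16) - 11334) = √(27/2 - 11334) = √(-22641/2) = I*√45282/2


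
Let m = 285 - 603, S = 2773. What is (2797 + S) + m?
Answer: 5252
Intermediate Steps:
m = -318
(2797 + S) + m = (2797 + 2773) - 318 = 5570 - 318 = 5252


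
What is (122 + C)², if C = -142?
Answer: 400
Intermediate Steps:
(122 + C)² = (122 - 142)² = (-20)² = 400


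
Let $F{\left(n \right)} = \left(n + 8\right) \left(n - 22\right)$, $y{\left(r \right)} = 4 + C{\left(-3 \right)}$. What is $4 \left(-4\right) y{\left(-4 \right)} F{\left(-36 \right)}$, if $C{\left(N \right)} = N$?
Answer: $-25984$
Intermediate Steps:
$y{\left(r \right)} = 1$ ($y{\left(r \right)} = 4 - 3 = 1$)
$F{\left(n \right)} = \left(-22 + n\right) \left(8 + n\right)$ ($F{\left(n \right)} = \left(8 + n\right) \left(-22 + n\right) = \left(-22 + n\right) \left(8 + n\right)$)
$4 \left(-4\right) y{\left(-4 \right)} F{\left(-36 \right)} = 4 \left(-4\right) 1 \left(-176 + \left(-36\right)^{2} - -504\right) = \left(-16\right) 1 \left(-176 + 1296 + 504\right) = \left(-16\right) 1624 = -25984$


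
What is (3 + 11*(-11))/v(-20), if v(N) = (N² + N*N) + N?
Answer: -59/390 ≈ -0.15128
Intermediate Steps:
v(N) = N + 2*N² (v(N) = (N² + N²) + N = 2*N² + N = N + 2*N²)
(3 + 11*(-11))/v(-20) = (3 + 11*(-11))/((-20*(1 + 2*(-20)))) = (3 - 121)/((-20*(1 - 40))) = -118/((-20*(-39))) = -118/780 = -118*1/780 = -59/390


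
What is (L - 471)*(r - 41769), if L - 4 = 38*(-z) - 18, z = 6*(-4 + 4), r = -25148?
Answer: 32454745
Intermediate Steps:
z = 0 (z = 6*0 = 0)
L = -14 (L = 4 + (38*(-1*0) - 18) = 4 + (38*0 - 18) = 4 + (0 - 18) = 4 - 18 = -14)
(L - 471)*(r - 41769) = (-14 - 471)*(-25148 - 41769) = -485*(-66917) = 32454745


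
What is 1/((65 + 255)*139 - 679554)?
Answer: -1/635074 ≈ -1.5746e-6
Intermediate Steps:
1/((65 + 255)*139 - 679554) = 1/(320*139 - 679554) = 1/(44480 - 679554) = 1/(-635074) = -1/635074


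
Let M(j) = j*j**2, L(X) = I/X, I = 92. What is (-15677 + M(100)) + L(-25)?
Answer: 24607983/25 ≈ 9.8432e+5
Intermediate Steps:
L(X) = 92/X
M(j) = j**3
(-15677 + M(100)) + L(-25) = (-15677 + 100**3) + 92/(-25) = (-15677 + 1000000) + 92*(-1/25) = 984323 - 92/25 = 24607983/25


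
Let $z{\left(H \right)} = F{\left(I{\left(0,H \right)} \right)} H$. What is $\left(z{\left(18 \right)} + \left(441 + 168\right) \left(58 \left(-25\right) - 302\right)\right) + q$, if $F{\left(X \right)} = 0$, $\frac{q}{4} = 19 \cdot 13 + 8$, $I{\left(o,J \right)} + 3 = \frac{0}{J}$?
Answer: $-1065948$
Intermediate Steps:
$I{\left(o,J \right)} = -3$ ($I{\left(o,J \right)} = -3 + \frac{0}{J} = -3 + 0 = -3$)
$q = 1020$ ($q = 4 \left(19 \cdot 13 + 8\right) = 4 \left(247 + 8\right) = 4 \cdot 255 = 1020$)
$z{\left(H \right)} = 0$ ($z{\left(H \right)} = 0 H = 0$)
$\left(z{\left(18 \right)} + \left(441 + 168\right) \left(58 \left(-25\right) - 302\right)\right) + q = \left(0 + \left(441 + 168\right) \left(58 \left(-25\right) - 302\right)\right) + 1020 = \left(0 + 609 \left(-1450 - 302\right)\right) + 1020 = \left(0 + 609 \left(-1752\right)\right) + 1020 = \left(0 - 1066968\right) + 1020 = -1066968 + 1020 = -1065948$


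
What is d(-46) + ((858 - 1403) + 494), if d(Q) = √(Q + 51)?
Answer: -51 + √5 ≈ -48.764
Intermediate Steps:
d(Q) = √(51 + Q)
d(-46) + ((858 - 1403) + 494) = √(51 - 46) + ((858 - 1403) + 494) = √5 + (-545 + 494) = √5 - 51 = -51 + √5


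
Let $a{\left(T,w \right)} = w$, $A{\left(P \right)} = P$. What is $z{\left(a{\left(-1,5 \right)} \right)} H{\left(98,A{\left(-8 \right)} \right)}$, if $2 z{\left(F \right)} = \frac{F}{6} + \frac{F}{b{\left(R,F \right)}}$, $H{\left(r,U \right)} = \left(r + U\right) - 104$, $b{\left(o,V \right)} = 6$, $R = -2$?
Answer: $- \frac{35}{3} \approx -11.667$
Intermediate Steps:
$H{\left(r,U \right)} = -104 + U + r$ ($H{\left(r,U \right)} = \left(U + r\right) - 104 = -104 + U + r$)
$z{\left(F \right)} = \frac{F}{6}$ ($z{\left(F \right)} = \frac{\frac{F}{6} + \frac{F}{6}}{2} = \frac{\frac{1}{3} F}{2} = \frac{F}{6}$)
$z{\left(a{\left(-1,5 \right)} \right)} H{\left(98,A{\left(-8 \right)} \right)} = \frac{1}{6} \cdot 5 \left(-104 - 8 + 98\right) = \frac{5}{6} \left(-14\right) = - \frac{35}{3}$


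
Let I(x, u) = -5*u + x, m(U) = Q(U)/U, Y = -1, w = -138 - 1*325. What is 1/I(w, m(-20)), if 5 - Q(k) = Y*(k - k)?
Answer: -4/1847 ≈ -0.0021657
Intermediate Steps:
w = -463 (w = -138 - 325 = -463)
Q(k) = 5 (Q(k) = 5 - (-1)*(k - k) = 5 - (-1)*0 = 5 - 1*0 = 5 + 0 = 5)
m(U) = 5/U
I(x, u) = x - 5*u
1/I(w, m(-20)) = 1/(-463 - 25/(-20)) = 1/(-463 - 25*(-1)/20) = 1/(-463 - 5*(-1/4)) = 1/(-463 + 5/4) = 1/(-1847/4) = -4/1847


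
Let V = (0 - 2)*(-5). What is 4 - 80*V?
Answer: -796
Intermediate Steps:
V = 10 (V = -2*(-5) = 10)
4 - 80*V = 4 - 80*10 = 4 - 800 = -796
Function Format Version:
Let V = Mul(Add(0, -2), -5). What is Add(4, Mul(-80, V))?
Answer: -796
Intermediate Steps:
V = 10 (V = Mul(-2, -5) = 10)
Add(4, Mul(-80, V)) = Add(4, Mul(-80, 10)) = Add(4, -800) = -796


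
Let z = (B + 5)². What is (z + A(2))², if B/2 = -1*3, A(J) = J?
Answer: 9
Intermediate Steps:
B = -6 (B = 2*(-1*3) = 2*(-3) = -6)
z = 1 (z = (-6 + 5)² = (-1)² = 1)
(z + A(2))² = (1 + 2)² = 3² = 9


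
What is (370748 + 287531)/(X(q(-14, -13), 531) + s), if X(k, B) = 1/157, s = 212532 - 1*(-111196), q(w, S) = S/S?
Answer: 103349803/50825297 ≈ 2.0334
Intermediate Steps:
q(w, S) = 1
s = 323728 (s = 212532 + 111196 = 323728)
X(k, B) = 1/157
(370748 + 287531)/(X(q(-14, -13), 531) + s) = (370748 + 287531)/(1/157 + 323728) = 658279/(50825297/157) = 658279*(157/50825297) = 103349803/50825297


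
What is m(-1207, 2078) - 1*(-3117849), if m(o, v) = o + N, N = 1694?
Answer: 3118336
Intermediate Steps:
m(o, v) = 1694 + o (m(o, v) = o + 1694 = 1694 + o)
m(-1207, 2078) - 1*(-3117849) = (1694 - 1207) - 1*(-3117849) = 487 + 3117849 = 3118336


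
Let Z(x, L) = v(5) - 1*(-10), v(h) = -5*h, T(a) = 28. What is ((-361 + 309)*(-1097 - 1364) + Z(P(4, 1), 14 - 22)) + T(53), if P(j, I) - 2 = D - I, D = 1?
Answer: 127985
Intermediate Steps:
P(j, I) = 3 - I (P(j, I) = 2 + (1 - I) = 3 - I)
Z(x, L) = -15 (Z(x, L) = -5*5 - 1*(-10) = -25 + 10 = -15)
((-361 + 309)*(-1097 - 1364) + Z(P(4, 1), 14 - 22)) + T(53) = ((-361 + 309)*(-1097 - 1364) - 15) + 28 = (-52*(-2461) - 15) + 28 = (127972 - 15) + 28 = 127957 + 28 = 127985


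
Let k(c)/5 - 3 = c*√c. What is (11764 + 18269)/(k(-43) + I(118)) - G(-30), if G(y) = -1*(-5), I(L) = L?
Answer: -6032431/2005364 + 6457095*I*√43/2005364 ≈ -3.0081 + 21.114*I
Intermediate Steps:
G(y) = 5
k(c) = 15 + 5*c^(3/2) (k(c) = 15 + 5*(c*√c) = 15 + 5*c^(3/2))
(11764 + 18269)/(k(-43) + I(118)) - G(-30) = (11764 + 18269)/((15 + 5*(-43)^(3/2)) + 118) - 1*5 = 30033/((15 + 5*(-43*I*√43)) + 118) - 5 = 30033/((15 - 215*I*√43) + 118) - 5 = 30033/(133 - 215*I*√43) - 5 = -5 + 30033/(133 - 215*I*√43)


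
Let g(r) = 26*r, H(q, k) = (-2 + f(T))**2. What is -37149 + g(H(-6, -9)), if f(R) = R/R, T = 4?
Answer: -37123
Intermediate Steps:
f(R) = 1
H(q, k) = 1 (H(q, k) = (-2 + 1)**2 = (-1)**2 = 1)
-37149 + g(H(-6, -9)) = -37149 + 26*1 = -37149 + 26 = -37123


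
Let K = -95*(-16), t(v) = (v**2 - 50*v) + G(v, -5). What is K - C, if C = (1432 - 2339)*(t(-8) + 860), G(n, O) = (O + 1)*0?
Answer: 1202388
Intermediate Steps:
G(n, O) = 0 (G(n, O) = (1 + O)*0 = 0)
t(v) = v**2 - 50*v (t(v) = (v**2 - 50*v) + 0 = v**2 - 50*v)
C = -1200868 (C = (1432 - 2339)*(-8*(-50 - 8) + 860) = -907*(-8*(-58) + 860) = -907*(464 + 860) = -907*1324 = -1200868)
K = 1520
K - C = 1520 - 1*(-1200868) = 1520 + 1200868 = 1202388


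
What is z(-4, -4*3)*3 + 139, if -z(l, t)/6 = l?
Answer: 211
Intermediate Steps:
z(l, t) = -6*l
z(-4, -4*3)*3 + 139 = -6*(-4)*3 + 139 = 24*3 + 139 = 72 + 139 = 211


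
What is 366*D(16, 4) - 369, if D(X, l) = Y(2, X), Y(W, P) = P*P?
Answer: 93327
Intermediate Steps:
Y(W, P) = P²
D(X, l) = X²
366*D(16, 4) - 369 = 366*16² - 369 = 366*256 - 369 = 93696 - 369 = 93327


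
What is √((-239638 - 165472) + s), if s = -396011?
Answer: I*√801121 ≈ 895.05*I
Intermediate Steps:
√((-239638 - 165472) + s) = √((-239638 - 165472) - 396011) = √(-405110 - 396011) = √(-801121) = I*√801121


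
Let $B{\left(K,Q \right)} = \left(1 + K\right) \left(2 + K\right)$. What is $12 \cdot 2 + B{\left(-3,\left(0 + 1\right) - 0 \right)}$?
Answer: $26$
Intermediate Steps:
$12 \cdot 2 + B{\left(-3,\left(0 + 1\right) - 0 \right)} = 12 \cdot 2 + \left(2 + \left(-3\right)^{2} + 3 \left(-3\right)\right) = 24 + \left(2 + 9 - 9\right) = 24 + 2 = 26$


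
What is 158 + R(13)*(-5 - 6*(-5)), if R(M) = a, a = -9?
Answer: -67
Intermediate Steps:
R(M) = -9
158 + R(13)*(-5 - 6*(-5)) = 158 - 9*(-5 - 6*(-5)) = 158 - 9*(-5 + 30) = 158 - 9*25 = 158 - 225 = -67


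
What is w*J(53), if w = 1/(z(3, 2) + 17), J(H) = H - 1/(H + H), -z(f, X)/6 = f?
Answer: -5617/106 ≈ -52.991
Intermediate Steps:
z(f, X) = -6*f
J(H) = H - 1/(2*H)
w = -1 (w = 1/(-6*3 + 17) = 1/(-18 + 17) = 1/(-1) = -1)
w*J(53) = -(53 - ½/53) = -(53 - ½*1/53) = -(53 - 1/106) = -1*5617/106 = -5617/106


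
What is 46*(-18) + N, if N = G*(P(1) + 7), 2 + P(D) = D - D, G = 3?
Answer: -813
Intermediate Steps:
P(D) = -2 (P(D) = -2 + (D - D) = -2 + 0 = -2)
N = 15 (N = 3*(-2 + 7) = 3*5 = 15)
46*(-18) + N = 46*(-18) + 15 = -828 + 15 = -813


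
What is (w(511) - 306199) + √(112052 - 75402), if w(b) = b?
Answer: -305688 + 5*√1466 ≈ -3.0550e+5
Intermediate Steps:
(w(511) - 306199) + √(112052 - 75402) = (511 - 306199) + √(112052 - 75402) = -305688 + √36650 = -305688 + 5*√1466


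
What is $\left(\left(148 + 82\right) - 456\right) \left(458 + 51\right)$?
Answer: $-115034$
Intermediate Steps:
$\left(\left(148 + 82\right) - 456\right) \left(458 + 51\right) = \left(230 - 456\right) 509 = \left(-226\right) 509 = -115034$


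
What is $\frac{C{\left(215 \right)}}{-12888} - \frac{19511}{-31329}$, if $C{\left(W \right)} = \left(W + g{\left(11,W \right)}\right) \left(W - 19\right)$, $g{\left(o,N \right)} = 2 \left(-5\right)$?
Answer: $- \frac{27981707}{11215782} \approx -2.4949$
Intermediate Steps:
$g{\left(o,N \right)} = -10$
$C{\left(W \right)} = \left(-19 + W\right) \left(-10 + W\right)$ ($C{\left(W \right)} = \left(W - 10\right) \left(W - 19\right) = \left(-10 + W\right) \left(-19 + W\right) = \left(-19 + W\right) \left(-10 + W\right)$)
$\frac{C{\left(215 \right)}}{-12888} - \frac{19511}{-31329} = \frac{190 + 215^{2} - 6235}{-12888} - \frac{19511}{-31329} = \left(190 + 46225 - 6235\right) \left(- \frac{1}{12888}\right) - - \frac{19511}{31329} = 40180 \left(- \frac{1}{12888}\right) + \frac{19511}{31329} = - \frac{10045}{3222} + \frac{19511}{31329} = - \frac{27981707}{11215782}$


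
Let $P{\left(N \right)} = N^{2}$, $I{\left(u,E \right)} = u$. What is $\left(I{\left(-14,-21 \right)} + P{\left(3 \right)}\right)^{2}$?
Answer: $25$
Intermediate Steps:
$\left(I{\left(-14,-21 \right)} + P{\left(3 \right)}\right)^{2} = \left(-14 + 3^{2}\right)^{2} = \left(-14 + 9\right)^{2} = \left(-5\right)^{2} = 25$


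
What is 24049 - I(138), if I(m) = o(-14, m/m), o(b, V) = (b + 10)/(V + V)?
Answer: 24051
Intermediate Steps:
o(b, V) = (10 + b)/(2*V) (o(b, V) = (10 + b)/((2*V)) = (10 + b)*(1/(2*V)) = (10 + b)/(2*V))
I(m) = -2 (I(m) = (10 - 14)/(2*((m/m))) = (1/2)*(-4)/1 = (1/2)*1*(-4) = -2)
24049 - I(138) = 24049 - 1*(-2) = 24049 + 2 = 24051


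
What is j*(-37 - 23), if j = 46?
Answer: -2760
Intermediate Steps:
j*(-37 - 23) = 46*(-37 - 23) = 46*(-60) = -2760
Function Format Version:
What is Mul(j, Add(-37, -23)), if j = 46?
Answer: -2760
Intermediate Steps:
Mul(j, Add(-37, -23)) = Mul(46, Add(-37, -23)) = Mul(46, -60) = -2760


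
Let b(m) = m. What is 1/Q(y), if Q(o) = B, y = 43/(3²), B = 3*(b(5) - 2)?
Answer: ⅑ ≈ 0.11111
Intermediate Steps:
B = 9 (B = 3*(5 - 2) = 3*3 = 9)
y = 43/9 ≈ 4.7778
Q(o) = 9
1/Q(y) = 1/9 = ⅑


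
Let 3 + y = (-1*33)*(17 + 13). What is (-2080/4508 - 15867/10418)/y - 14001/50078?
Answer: -826884926846/2978848540689 ≈ -0.27759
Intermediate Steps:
y = -993 (y = -3 + (-1*33)*(17 + 13) = -3 - 33*30 = -3 - 990 = -993)
(-2080/4508 - 15867/10418)/y - 14001/50078 = (-2080/4508 - 15867/10418)/(-993) - 14001/50078 = (-2080*1/4508 - 15867*1/10418)*(-1/993) - 14001*1/50078 = (-520/1127 - 15867/10418)*(-1/993) - 14001/50078 = -23299469/11741086*(-1/993) - 14001/50078 = 23299469/11658898398 - 14001/50078 = -826884926846/2978848540689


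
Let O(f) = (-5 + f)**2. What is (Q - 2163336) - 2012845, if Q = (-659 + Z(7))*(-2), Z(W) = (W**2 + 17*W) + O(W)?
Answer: -4175207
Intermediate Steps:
Z(W) = W**2 + (-5 + W)**2 + 17*W (Z(W) = (W**2 + 17*W) + (-5 + W)**2 = W**2 + (-5 + W)**2 + 17*W)
Q = 974 (Q = (-659 + (25 + 2*7**2 + 7*7))*(-2) = (-659 + (25 + 2*49 + 49))*(-2) = (-659 + (25 + 98 + 49))*(-2) = (-659 + 172)*(-2) = -487*(-2) = 974)
(Q - 2163336) - 2012845 = (974 - 2163336) - 2012845 = -2162362 - 2012845 = -4175207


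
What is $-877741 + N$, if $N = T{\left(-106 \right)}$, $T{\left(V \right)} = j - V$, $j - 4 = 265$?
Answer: $-877366$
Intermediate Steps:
$j = 269$ ($j = 4 + 265 = 269$)
$T{\left(V \right)} = 269 - V$
$N = 375$ ($N = 269 - -106 = 269 + 106 = 375$)
$-877741 + N = -877741 + 375 = -877366$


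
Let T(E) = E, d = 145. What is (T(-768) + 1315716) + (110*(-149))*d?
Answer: -1061602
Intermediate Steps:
(T(-768) + 1315716) + (110*(-149))*d = (-768 + 1315716) + (110*(-149))*145 = 1314948 - 16390*145 = 1314948 - 2376550 = -1061602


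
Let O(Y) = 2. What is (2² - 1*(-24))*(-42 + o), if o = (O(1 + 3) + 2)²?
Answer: -728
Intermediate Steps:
o = 16 (o = (2 + 2)² = 4² = 16)
(2² - 1*(-24))*(-42 + o) = (2² - 1*(-24))*(-42 + 16) = (4 + 24)*(-26) = 28*(-26) = -728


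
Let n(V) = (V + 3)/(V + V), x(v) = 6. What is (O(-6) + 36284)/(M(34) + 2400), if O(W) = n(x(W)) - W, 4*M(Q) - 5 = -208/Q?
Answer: 2467771/163181 ≈ 15.123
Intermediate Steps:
M(Q) = 5/4 - 52/Q (M(Q) = 5/4 + (-208/Q)/4 = 5/4 - 52/Q)
n(V) = (3 + V)/(2*V) (n(V) = (3 + V)/((2*V)) = (3 + V)*(1/(2*V)) = (3 + V)/(2*V))
O(W) = ¾ - W (O(W) = (½)*(3 + 6)/6 - W = (½)*(⅙)*9 - W = ¾ - W)
(O(-6) + 36284)/(M(34) + 2400) = ((¾ - 1*(-6)) + 36284)/((5/4 - 52/34) + 2400) = ((¾ + 6) + 36284)/((5/4 - 52*1/34) + 2400) = (27/4 + 36284)/((5/4 - 26/17) + 2400) = 145163/(4*(-19/68 + 2400)) = 145163/(4*(163181/68)) = (145163/4)*(68/163181) = 2467771/163181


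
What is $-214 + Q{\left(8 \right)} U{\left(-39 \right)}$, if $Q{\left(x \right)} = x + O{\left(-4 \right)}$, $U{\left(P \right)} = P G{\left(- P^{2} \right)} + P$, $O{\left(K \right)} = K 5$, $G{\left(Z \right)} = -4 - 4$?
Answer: $-3490$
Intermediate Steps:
$G{\left(Z \right)} = -8$ ($G{\left(Z \right)} = -4 - 4 = -8$)
$O{\left(K \right)} = 5 K$
$U{\left(P \right)} = - 7 P$ ($U{\left(P \right)} = P \left(-8\right) + P = - 8 P + P = - 7 P$)
$Q{\left(x \right)} = -20 + x$ ($Q{\left(x \right)} = x + 5 \left(-4\right) = x - 20 = -20 + x$)
$-214 + Q{\left(8 \right)} U{\left(-39 \right)} = -214 + \left(-20 + 8\right) \left(\left(-7\right) \left(-39\right)\right) = -214 - 3276 = -3490$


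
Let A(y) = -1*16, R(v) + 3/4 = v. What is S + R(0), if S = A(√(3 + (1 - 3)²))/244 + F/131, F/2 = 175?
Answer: 59331/31964 ≈ 1.8562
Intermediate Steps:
R(v) = -¾ + v
A(y) = -16
F = 350 (F = 2*175 = 350)
S = 20826/7991 (S = -16/244 + 350/131 = -16*1/244 + 350*(1/131) = -4/61 + 350/131 = 20826/7991 ≈ 2.6062)
S + R(0) = 20826/7991 + (-¾ + 0) = 20826/7991 - ¾ = 59331/31964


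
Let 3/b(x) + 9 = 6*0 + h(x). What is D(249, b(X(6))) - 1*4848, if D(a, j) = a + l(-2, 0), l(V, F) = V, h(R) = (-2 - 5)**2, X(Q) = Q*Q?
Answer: -4601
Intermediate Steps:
X(Q) = Q**2
h(R) = 49 (h(R) = (-7)**2 = 49)
b(x) = 3/40 (b(x) = 3/(-9 + (6*0 + 49)) = 3/(-9 + (0 + 49)) = 3/(-9 + 49) = 3/40)
D(a, j) = -2 + a (D(a, j) = a - 2 = -2 + a)
D(249, b(X(6))) - 1*4848 = (-2 + 249) - 1*4848 = 247 - 4848 = -4601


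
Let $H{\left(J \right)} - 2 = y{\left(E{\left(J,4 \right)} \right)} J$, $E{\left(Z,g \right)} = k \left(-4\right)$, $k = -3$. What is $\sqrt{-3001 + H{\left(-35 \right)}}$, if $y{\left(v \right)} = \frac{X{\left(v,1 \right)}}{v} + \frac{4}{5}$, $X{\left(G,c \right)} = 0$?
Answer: $i \sqrt{3027} \approx 55.018 i$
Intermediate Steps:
$E{\left(Z,g \right)} = 12$ ($E{\left(Z,g \right)} = \left(-3\right) \left(-4\right) = 12$)
$y{\left(v \right)} = \frac{4}{5}$ ($y{\left(v \right)} = \frac{0}{v} + \frac{4}{5} = 0 + 4 \cdot \frac{1}{5} = 0 + \frac{4}{5} = \frac{4}{5}$)
$H{\left(J \right)} = 2 + \frac{4 J}{5}$
$\sqrt{-3001 + H{\left(-35 \right)}} = \sqrt{-3001 + \left(2 + \frac{4}{5} \left(-35\right)\right)} = \sqrt{-3001 + \left(2 - 28\right)} = \sqrt{-3001 - 26} = \sqrt{-3027} = i \sqrt{3027}$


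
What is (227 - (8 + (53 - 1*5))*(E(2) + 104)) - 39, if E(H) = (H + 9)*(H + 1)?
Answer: -7484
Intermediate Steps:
E(H) = (1 + H)*(9 + H) (E(H) = (9 + H)*(1 + H) = (1 + H)*(9 + H))
(227 - (8 + (53 - 1*5))*(E(2) + 104)) - 39 = (227 - (8 + (53 - 1*5))*((9 + 2**2 + 10*2) + 104)) - 39 = (227 - (8 + (53 - 5))*((9 + 4 + 20) + 104)) - 39 = (227 - (8 + 48)*(33 + 104)) - 39 = (227 - 56*137) - 39 = (227 - 1*7672) - 39 = (227 - 7672) - 39 = -7445 - 39 = -7484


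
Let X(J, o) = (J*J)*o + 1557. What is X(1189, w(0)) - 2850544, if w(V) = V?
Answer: -2848987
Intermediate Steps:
X(J, o) = 1557 + o*J² (X(J, o) = J²*o + 1557 = o*J² + 1557 = 1557 + o*J²)
X(1189, w(0)) - 2850544 = (1557 + 0*1189²) - 2850544 = (1557 + 0*1413721) - 2850544 = (1557 + 0) - 2850544 = 1557 - 2850544 = -2848987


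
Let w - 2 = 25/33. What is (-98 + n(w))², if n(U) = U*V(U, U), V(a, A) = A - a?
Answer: 9604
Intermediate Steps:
w = 91/33 (w = 2 + 25/33 = 91/33 ≈ 2.7576)
n(U) = 0 (n(U) = U*(U - U) = U*0 = 0)
(-98 + n(w))² = (-98 + 0)² = (-98)² = 9604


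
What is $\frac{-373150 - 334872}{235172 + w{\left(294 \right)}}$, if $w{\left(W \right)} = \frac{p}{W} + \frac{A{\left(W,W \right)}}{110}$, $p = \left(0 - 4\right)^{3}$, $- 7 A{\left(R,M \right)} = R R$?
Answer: $- \frac{2862178935}{950228141} \approx -3.0121$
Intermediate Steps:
$A{\left(R,M \right)} = - \frac{R^{2}}{7}$ ($A{\left(R,M \right)} = - \frac{R R}{7} = - \frac{R^{2}}{7}$)
$p = -64$ ($p = \left(-4\right)^{3} = -64$)
$w{\left(W \right)} = - \frac{64}{W} - \frac{W^{2}}{770}$ ($w{\left(W \right)} = - \frac{64}{W} + \frac{\left(- \frac{1}{7}\right) W^{2}}{110} = - \frac{64}{W} + - \frac{W^{2}}{7} \cdot \frac{1}{110} = - \frac{64}{W} - \frac{W^{2}}{770}$)
$\frac{-373150 - 334872}{235172 + w{\left(294 \right)}} = \frac{-373150 - 334872}{235172 + \frac{-49280 - 294^{3}}{770 \cdot 294}} = - \frac{708022}{235172 + \frac{1}{770} \cdot \frac{1}{294} \left(-49280 - 25412184\right)} = - \frac{708022}{235172 + \frac{1}{770} \cdot \frac{1}{294} \left(-25461464\right)} = - \frac{708022}{235172 - \frac{909338}{8085}} = - \frac{708022}{\frac{1900456282}{8085}} = \left(-708022\right) \frac{8085}{1900456282} = - \frac{2862178935}{950228141}$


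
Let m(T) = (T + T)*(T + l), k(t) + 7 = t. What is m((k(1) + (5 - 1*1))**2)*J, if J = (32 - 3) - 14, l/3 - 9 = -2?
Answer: 3000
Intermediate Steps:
k(t) = -7 + t
l = 21 (l = 27 + 3*(-2) = 27 - 6 = 21)
m(T) = 2*T*(21 + T) (m(T) = (T + T)*(T + 21) = (2*T)*(21 + T) = 2*T*(21 + T))
J = 15 (J = 29 - 14 = 15)
m((k(1) + (5 - 1*1))**2)*J = (2*((-7 + 1) + (5 - 1*1))**2*(21 + ((-7 + 1) + (5 - 1*1))**2))*15 = (2*(-6 + (5 - 1))**2*(21 + (-6 + (5 - 1))**2))*15 = (2*(-6 + 4)**2*(21 + (-6 + 4)**2))*15 = (2*(-2)**2*(21 + (-2)**2))*15 = (2*4*(21 + 4))*15 = (2*4*25)*15 = 200*15 = 3000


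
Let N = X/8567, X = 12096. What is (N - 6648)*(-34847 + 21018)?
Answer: 787441514280/8567 ≈ 9.1916e+7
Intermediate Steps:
N = 12096/8567 ≈ 1.4119
(N - 6648)*(-34847 + 21018) = (12096/8567 - 6648)*(-34847 + 21018) = -56941320/8567*(-13829) = 787441514280/8567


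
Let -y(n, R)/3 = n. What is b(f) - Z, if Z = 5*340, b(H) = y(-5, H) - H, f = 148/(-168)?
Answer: -70733/42 ≈ -1684.1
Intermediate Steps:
y(n, R) = -3*n
f = -37/42 (f = 148*(-1/168) = -37/42 ≈ -0.88095)
b(H) = 15 - H (b(H) = -3*(-5) - H = 15 - H)
Z = 1700
b(f) - Z = (15 - 1*(-37/42)) - 1*1700 = (15 + 37/42) - 1700 = 667/42 - 1700 = -70733/42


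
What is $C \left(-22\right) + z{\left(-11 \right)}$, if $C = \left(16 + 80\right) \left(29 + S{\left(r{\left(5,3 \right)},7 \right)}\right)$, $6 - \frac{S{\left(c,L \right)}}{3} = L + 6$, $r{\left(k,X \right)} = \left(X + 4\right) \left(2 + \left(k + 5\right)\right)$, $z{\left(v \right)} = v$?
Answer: $-16907$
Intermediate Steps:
$r{\left(k,X \right)} = \left(4 + X\right) \left(7 + k\right)$ ($r{\left(k,X \right)} = \left(4 + X\right) \left(2 + \left(5 + k\right)\right) = \left(4 + X\right) \left(7 + k\right)$)
$S{\left(c,L \right)} = - 3 L$ ($S{\left(c,L \right)} = 18 - 3 \left(L + 6\right) = 18 - 3 \left(6 + L\right) = 18 - \left(18 + 3 L\right) = - 3 L$)
$C = 768$ ($C = \left(16 + 80\right) \left(29 - 21\right) = 96 \left(29 - 21\right) = 96 \cdot 8 = 768$)
$C \left(-22\right) + z{\left(-11 \right)} = 768 \left(-22\right) - 11 = -16896 - 11 = -16907$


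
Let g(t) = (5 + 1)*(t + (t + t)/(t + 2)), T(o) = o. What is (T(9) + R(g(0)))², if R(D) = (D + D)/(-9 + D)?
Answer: 81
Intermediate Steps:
g(t) = 6*t + 12*t/(2 + t) (g(t) = 6*(t + (2*t)/(2 + t)) = 6*(t + 2*t/(2 + t)) = 6*t + 12*t/(2 + t))
R(D) = 2*D/(-9 + D) (R(D) = (2*D)/(-9 + D) = 2*D/(-9 + D))
(T(9) + R(g(0)))² = (9 + 2*(6*0*(4 + 0)/(2 + 0))/(-9 + 6*0*(4 + 0)/(2 + 0)))² = (9 + 2*(6*0*4/2)/(-9 + 6*0*4/2))² = (9 + 2*(6*0*(½)*4)/(-9 + 6*0*(½)*4))² = (9 + 2*0/(-9 + 0))² = (9 + 2*0/(-9))² = (9 + 2*0*(-⅑))² = (9 + 0)² = 9² = 81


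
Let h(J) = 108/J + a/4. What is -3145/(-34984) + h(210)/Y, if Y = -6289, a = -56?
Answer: 708774123/7700503160 ≈ 0.092043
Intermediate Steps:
h(J) = -14 + 108/J (h(J) = 108/J - 56/4 = 108/J - 56*¼ = 108/J - 14 = -14 + 108/J)
-3145/(-34984) + h(210)/Y = -3145/(-34984) + (-14 + 108/210)/(-6289) = -3145*(-1/34984) + (-14 + 108*(1/210))*(-1/6289) = 3145/34984 + (-14 + 18/35)*(-1/6289) = 3145/34984 - 472/35*(-1/6289) = 3145/34984 + 472/220115 = 708774123/7700503160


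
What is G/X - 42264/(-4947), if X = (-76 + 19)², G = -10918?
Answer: 27768130/5357601 ≈ 5.1829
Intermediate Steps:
X = 3249 (X = (-57)² = 3249)
G/X - 42264/(-4947) = -10918/3249 - 42264/(-4947) = -10918*1/3249 - 42264*(-1/4947) = -10918/3249 + 14088/1649 = 27768130/5357601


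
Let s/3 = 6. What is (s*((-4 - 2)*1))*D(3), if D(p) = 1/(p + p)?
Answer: -18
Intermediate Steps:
s = 18 (s = 3*6 = 18)
D(p) = 1/(2*p)
(s*((-4 - 2)*1))*D(3) = (18*((-4 - 2)*1))*((½)/3) = (18*(-6*1))*((½)*(⅓)) = (18*(-6))*(⅙) = -108*⅙ = -18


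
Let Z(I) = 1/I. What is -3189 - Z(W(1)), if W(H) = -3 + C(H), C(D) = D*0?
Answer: -9566/3 ≈ -3188.7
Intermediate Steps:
C(D) = 0
W(H) = -3 (W(H) = -3 + 0 = -3)
-3189 - Z(W(1)) = -3189 - 1/(-3) = -3189 - 1*(-1/3) = -3189 + 1/3 = -9566/3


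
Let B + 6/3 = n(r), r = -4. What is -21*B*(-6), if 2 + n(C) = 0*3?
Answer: -504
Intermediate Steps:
n(C) = -2 (n(C) = -2 + 0*3 = -2 + 0 = -2)
B = -4 (B = -2 - 2 = -4)
-21*B*(-6) = -21*(-4)*(-6) = 84*(-6) = -504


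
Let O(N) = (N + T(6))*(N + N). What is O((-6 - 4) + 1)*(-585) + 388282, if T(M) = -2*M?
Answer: 167152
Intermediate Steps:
O(N) = 2*N*(-12 + N) (O(N) = (N - 2*6)*(N + N) = (N - 12)*(2*N) = (-12 + N)*(2*N) = 2*N*(-12 + N))
O((-6 - 4) + 1)*(-585) + 388282 = (2*((-6 - 4) + 1)*(-12 + ((-6 - 4) + 1)))*(-585) + 388282 = (2*(-10 + 1)*(-12 + (-10 + 1)))*(-585) + 388282 = (2*(-9)*(-12 - 9))*(-585) + 388282 = (2*(-9)*(-21))*(-585) + 388282 = 378*(-585) + 388282 = -221130 + 388282 = 167152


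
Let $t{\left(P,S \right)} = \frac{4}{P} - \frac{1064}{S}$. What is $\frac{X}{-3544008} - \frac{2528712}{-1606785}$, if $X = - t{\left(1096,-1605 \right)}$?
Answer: $\frac{262741367201502107}{166950145862501040} \approx 1.5738$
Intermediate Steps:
$t{\left(P,S \right)} = - \frac{1064}{S} + \frac{4}{P}$
$X = - \frac{293141}{439770}$ ($X = - (- \frac{1064}{-1605} + \frac{4}{1096}) = - (\left(-1064\right) \left(- \frac{1}{1605}\right) + 4 \cdot \frac{1}{1096}) = - (\frac{1064}{1605} + \frac{1}{274}) = \left(-1\right) \frac{293141}{439770} = - \frac{293141}{439770} \approx -0.66658$)
$\frac{X}{-3544008} - \frac{2528712}{-1606785} = - \frac{293141}{439770 \left(-3544008\right)} - \frac{2528712}{-1606785} = \left(- \frac{293141}{439770}\right) \left(- \frac{1}{3544008}\right) - - \frac{842904}{535595} = \frac{293141}{1558548398160} + \frac{842904}{535595} = \frac{262741367201502107}{166950145862501040}$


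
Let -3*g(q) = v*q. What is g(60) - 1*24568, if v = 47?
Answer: -25508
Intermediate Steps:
g(q) = -47*q/3
g(60) - 1*24568 = -47/3*60 - 1*24568 = -940 - 24568 = -25508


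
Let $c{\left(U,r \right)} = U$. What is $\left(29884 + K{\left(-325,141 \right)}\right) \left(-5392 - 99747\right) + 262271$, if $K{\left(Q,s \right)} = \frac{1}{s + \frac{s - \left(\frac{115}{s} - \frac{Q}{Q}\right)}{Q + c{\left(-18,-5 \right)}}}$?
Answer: $- \frac{21361369399635437}{6799276} \approx -3.1417 \cdot 10^{9}$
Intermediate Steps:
$K{\left(Q,s \right)} = \frac{1}{s + \frac{1 + s - \frac{115}{s}}{-18 + Q}}$ ($K{\left(Q,s \right)} = \frac{1}{s + \frac{s - \left(\frac{115}{s} - \frac{Q}{Q}\right)}{Q - 18}} = \frac{1}{s + \frac{s + \left(1 - \frac{115}{s}\right)}{-18 + Q}} = \frac{1}{s + \frac{1 + s - \frac{115}{s}}{-18 + Q}}$)
$\left(29884 + K{\left(-325,141 \right)}\right) \left(-5392 - 99747\right) + 262271 = \left(29884 + \frac{141 \left(-18 - 325\right)}{-115 + 141 - 17 \cdot 141^{2} - 325 \cdot 141^{2}}\right) \left(-5392 - 99747\right) + 262271 = \left(29884 + 141 \frac{1}{-115 + 141 - 337977 - 6461325} \left(-343\right)\right) \left(-105139\right) + 262271 = \left(29884 + 141 \frac{1}{-6799276} \left(-343\right)\right) \left(-105139\right) + 262271 = \left(29884 + 141 \left(- \frac{1}{6799276}\right) \left(-343\right)\right) \left(-105139\right) + 262271 = \left(29884 + \frac{48363}{6799276}\right) \left(-105139\right) + 262271 = \frac{203189612347}{6799276} \left(-105139\right) + 262271 = - \frac{21363152652551233}{6799276} + 262271 = - \frac{21361369399635437}{6799276}$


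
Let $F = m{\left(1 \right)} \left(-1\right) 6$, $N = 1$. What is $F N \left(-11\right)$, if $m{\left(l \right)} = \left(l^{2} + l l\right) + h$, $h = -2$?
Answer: $0$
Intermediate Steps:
$m{\left(l \right)} = -2 + 2 l^{2}$ ($m{\left(l \right)} = \left(l^{2} + l l\right) - 2 = \left(l^{2} + l^{2}\right) - 2 = 2 l^{2} - 2 = -2 + 2 l^{2}$)
$F = 0$ ($F = \left(-2 + 2 \cdot 1^{2}\right) \left(-1\right) 6 = \left(-2 + 2 \cdot 1\right) \left(-1\right) 6 = \left(-2 + 2\right) \left(-1\right) 6 = 0 \left(-1\right) 6 = 0 \cdot 6 = 0$)
$F N \left(-11\right) = 0 \cdot 1 \left(-11\right) = 0 \left(-11\right) = 0$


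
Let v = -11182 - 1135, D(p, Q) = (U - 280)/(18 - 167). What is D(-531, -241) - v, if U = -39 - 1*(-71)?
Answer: 1835481/149 ≈ 12319.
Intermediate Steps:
U = 32 (U = -39 + 71 = 32)
D(p, Q) = 248/149 (D(p, Q) = (32 - 280)/(18 - 167) = -248/(-149) = -248*(-1/149) = 248/149)
v = -12317
D(-531, -241) - v = 248/149 - 1*(-12317) = 248/149 + 12317 = 1835481/149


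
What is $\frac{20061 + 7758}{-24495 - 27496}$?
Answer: $- \frac{27819}{51991} \approx -0.53507$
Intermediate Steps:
$\frac{20061 + 7758}{-24495 - 27496} = \frac{27819}{-51991} = 27819 \left(- \frac{1}{51991}\right) = - \frac{27819}{51991}$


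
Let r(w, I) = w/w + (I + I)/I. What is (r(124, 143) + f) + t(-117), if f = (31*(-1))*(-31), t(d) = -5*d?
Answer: 1549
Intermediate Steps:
f = 961 (f = -31*(-31) = 961)
r(w, I) = 3 (r(w, I) = 1 + (2*I)/I = 1 + 2 = 3)
(r(124, 143) + f) + t(-117) = (3 + 961) - 5*(-117) = 964 + 585 = 1549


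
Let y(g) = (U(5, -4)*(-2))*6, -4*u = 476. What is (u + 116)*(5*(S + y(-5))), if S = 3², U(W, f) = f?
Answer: -855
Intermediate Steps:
u = -119 (u = -¼*476 = -119)
S = 9
y(g) = 48 (y(g) = -4*(-2)*6 = 8*6 = 48)
(u + 116)*(5*(S + y(-5))) = (-119 + 116)*(5*(9 + 48)) = -15*57 = -3*285 = -855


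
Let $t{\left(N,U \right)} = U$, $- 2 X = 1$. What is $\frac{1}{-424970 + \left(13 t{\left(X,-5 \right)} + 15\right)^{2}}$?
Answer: $- \frac{1}{422470} \approx -2.367 \cdot 10^{-6}$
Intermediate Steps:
$X = - \frac{1}{2}$ ($X = \left(- \frac{1}{2}\right) 1 = - \frac{1}{2} \approx -0.5$)
$\frac{1}{-424970 + \left(13 t{\left(X,-5 \right)} + 15\right)^{2}} = \frac{1}{-424970 + \left(13 \left(-5\right) + 15\right)^{2}} = \frac{1}{-424970 + \left(-65 + 15\right)^{2}} = \frac{1}{-424970 + \left(-50\right)^{2}} = \frac{1}{-424970 + 2500} = \frac{1}{-422470} = - \frac{1}{422470}$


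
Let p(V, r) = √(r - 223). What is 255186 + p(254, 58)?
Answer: 255186 + I*√165 ≈ 2.5519e+5 + 12.845*I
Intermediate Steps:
p(V, r) = √(-223 + r)
255186 + p(254, 58) = 255186 + √(-223 + 58) = 255186 + √(-165) = 255186 + I*√165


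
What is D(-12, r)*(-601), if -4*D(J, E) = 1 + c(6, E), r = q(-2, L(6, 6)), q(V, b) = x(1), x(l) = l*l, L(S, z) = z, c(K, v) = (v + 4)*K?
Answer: 18631/4 ≈ 4657.8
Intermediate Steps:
c(K, v) = K*(4 + v) (c(K, v) = (4 + v)*K = K*(4 + v))
x(l) = l²
q(V, b) = 1 (q(V, b) = 1² = 1)
r = 1
D(J, E) = -25/4 - 3*E/2 (D(J, E) = -(1 + 6*(4 + E))/4 = -(1 + (24 + 6*E))/4 = -(25 + 6*E)/4 = -25/4 - 3*E/2)
D(-12, r)*(-601) = (-25/4 - 3/2*1)*(-601) = (-25/4 - 3/2)*(-601) = -31/4*(-601) = 18631/4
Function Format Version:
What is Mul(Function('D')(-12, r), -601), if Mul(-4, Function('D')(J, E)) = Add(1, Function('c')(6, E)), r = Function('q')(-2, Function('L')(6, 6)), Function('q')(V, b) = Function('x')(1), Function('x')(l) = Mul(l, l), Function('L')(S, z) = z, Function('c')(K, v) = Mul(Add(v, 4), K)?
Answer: Rational(18631, 4) ≈ 4657.8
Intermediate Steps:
Function('c')(K, v) = Mul(K, Add(4, v)) (Function('c')(K, v) = Mul(Add(4, v), K) = Mul(K, Add(4, v)))
Function('x')(l) = Pow(l, 2)
Function('q')(V, b) = 1 (Function('q')(V, b) = Pow(1, 2) = 1)
r = 1
Function('D')(J, E) = Add(Rational(-25, 4), Mul(Rational(-3, 2), E)) (Function('D')(J, E) = Mul(Rational(-1, 4), Add(1, Mul(6, Add(4, E)))) = Mul(Rational(-1, 4), Add(1, Add(24, Mul(6, E)))) = Mul(Rational(-1, 4), Add(25, Mul(6, E))) = Add(Rational(-25, 4), Mul(Rational(-3, 2), E)))
Mul(Function('D')(-12, r), -601) = Mul(Add(Rational(-25, 4), Mul(Rational(-3, 2), 1)), -601) = Mul(Add(Rational(-25, 4), Rational(-3, 2)), -601) = Mul(Rational(-31, 4), -601) = Rational(18631, 4)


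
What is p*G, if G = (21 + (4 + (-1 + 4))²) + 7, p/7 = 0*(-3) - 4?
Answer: -2156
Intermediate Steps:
p = -28 (p = 7*(0*(-3) - 4) = 7*(0 - 4) = 7*(-4) = -28)
G = 77 (G = (21 + (4 + 3)²) + 7 = (21 + 7²) + 7 = (21 + 49) + 7 = 70 + 7 = 77)
p*G = -28*77 = -2156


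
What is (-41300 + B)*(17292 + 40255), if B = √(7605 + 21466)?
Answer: -2376691100 + 57547*√29071 ≈ -2.3669e+9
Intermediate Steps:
B = √29071 ≈ 170.50
(-41300 + B)*(17292 + 40255) = (-41300 + √29071)*(17292 + 40255) = (-41300 + √29071)*57547 = -2376691100 + 57547*√29071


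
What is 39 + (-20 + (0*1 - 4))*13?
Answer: -273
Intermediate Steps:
39 + (-20 + (0*1 - 4))*13 = 39 + (-20 + (0 - 4))*13 = 39 + (-20 - 4)*13 = 39 - 24*13 = 39 - 312 = -273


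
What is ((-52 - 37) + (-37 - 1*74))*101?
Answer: -20200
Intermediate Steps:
((-52 - 37) + (-37 - 1*74))*101 = (-89 + (-37 - 74))*101 = (-89 - 111)*101 = -200*101 = -20200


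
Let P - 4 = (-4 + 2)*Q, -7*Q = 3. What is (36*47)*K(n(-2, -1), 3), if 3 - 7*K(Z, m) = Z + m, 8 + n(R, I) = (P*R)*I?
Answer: -20304/49 ≈ -414.37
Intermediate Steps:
Q = -3/7 (Q = -⅐*3 = -3/7 ≈ -0.42857)
P = 34/7 (P = 4 + (-4 + 2)*(-3/7) = 4 - 2*(-3/7) = 4 + 6/7 = 34/7 ≈ 4.8571)
n(R, I) = -8 + 34*I*R/7 (n(R, I) = -8 + (34*R/7)*I = -8 + 34*I*R/7)
K(Z, m) = 3/7 - Z/7 - m/7 (K(Z, m) = 3/7 - (Z + m)/7 = 3/7 + (-Z/7 - m/7) = 3/7 - Z/7 - m/7)
(36*47)*K(n(-2, -1), 3) = (36*47)*(3/7 - (-8 + (34/7)*(-1)*(-2))/7 - ⅐*3) = 1692*(3/7 - (-8 + 68/7)/7 - 3/7) = 1692*(3/7 - ⅐*12/7 - 3/7) = 1692*(3/7 - 12/49 - 3/7) = 1692*(-12/49) = -20304/49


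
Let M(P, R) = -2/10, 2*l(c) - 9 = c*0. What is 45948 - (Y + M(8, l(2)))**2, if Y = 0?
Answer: 1148699/25 ≈ 45948.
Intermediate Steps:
l(c) = 9/2 (l(c) = 9/2 + (c*0)/2 = 9/2 + (1/2)*0 = 9/2 + 0 = 9/2)
M(P, R) = -1/5 (M(P, R) = -2*1/10 = -1/5)
45948 - (Y + M(8, l(2)))**2 = 45948 - (0 - 1/5)**2 = 45948 - (-1/5)**2 = 45948 - 1*1/25 = 45948 - 1/25 = 1148699/25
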